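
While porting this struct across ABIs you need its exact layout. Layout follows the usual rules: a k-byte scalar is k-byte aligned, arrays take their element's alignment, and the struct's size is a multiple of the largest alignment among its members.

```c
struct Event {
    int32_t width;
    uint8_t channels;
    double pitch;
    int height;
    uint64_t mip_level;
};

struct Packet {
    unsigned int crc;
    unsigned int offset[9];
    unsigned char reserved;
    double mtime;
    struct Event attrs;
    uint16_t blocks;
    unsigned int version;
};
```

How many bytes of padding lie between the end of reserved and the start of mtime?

7

Event: width at 0 (size 4, align 4) → ends 4; channels at 4 (size 1, align 1) → ends 5; pad 3 to align 8 for pitch; pitch at 8 (size 8, align 8) → ends 16; height at 16 (size 4, align 4) → ends 20; pad 4 to align 8 for mip_level; mip_level at 24 (size 8, align 8) → ends 32; total 32 bytes, alignment 8
crc at 0 (size 4, align 4) → ends 4
offset at 4 (size 36, align 4) → ends 40
reserved at 40 (size 1, align 1) → ends 41
pad 7 to align 8 for mtime
mtime at 48 (size 8, align 8) → ends 56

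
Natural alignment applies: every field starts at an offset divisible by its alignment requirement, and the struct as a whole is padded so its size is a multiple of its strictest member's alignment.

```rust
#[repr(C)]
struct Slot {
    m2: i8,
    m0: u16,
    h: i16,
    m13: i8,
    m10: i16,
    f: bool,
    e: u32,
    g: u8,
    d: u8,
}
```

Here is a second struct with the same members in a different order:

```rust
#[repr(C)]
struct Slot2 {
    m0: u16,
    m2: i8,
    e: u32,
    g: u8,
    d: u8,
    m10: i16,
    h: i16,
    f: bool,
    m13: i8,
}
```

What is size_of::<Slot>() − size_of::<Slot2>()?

@0: m2 [1B, align 1] → 1
+1 pad (align 2)
@2: m0 [2B, align 2] → 4
@4: h [2B, align 2] → 6
@6: m13 [1B, align 1] → 7
+1 pad (align 2)
@8: m10 [2B, align 2] → 10
@10: f [1B, align 1] → 11
+1 pad (align 4)
@12: e [4B, align 4] → 16
@16: g [1B, align 1] → 17
@17: d [1B, align 1] → 18
+2 tail pad (align 4)
size 20, align 4
— Slot2 —
@0: m0 [2B, align 2] → 2
@2: m2 [1B, align 1] → 3
+1 pad (align 4)
@4: e [4B, align 4] → 8
@8: g [1B, align 1] → 9
@9: d [1B, align 1] → 10
@10: m10 [2B, align 2] → 12
@12: h [2B, align 2] → 14
@14: f [1B, align 1] → 15
@15: m13 [1B, align 1] → 16
size 16, align 4
20 − 16 = 4

4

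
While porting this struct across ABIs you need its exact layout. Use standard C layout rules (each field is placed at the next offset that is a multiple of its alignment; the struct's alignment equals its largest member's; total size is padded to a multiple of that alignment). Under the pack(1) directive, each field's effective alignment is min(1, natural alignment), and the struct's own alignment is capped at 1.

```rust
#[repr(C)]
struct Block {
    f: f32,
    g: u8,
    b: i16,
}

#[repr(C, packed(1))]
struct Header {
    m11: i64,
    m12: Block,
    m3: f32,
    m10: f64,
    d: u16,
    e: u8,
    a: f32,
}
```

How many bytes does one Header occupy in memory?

Block: @0: f [4B, align 4] → 4; @4: g [1B, align 1] → 5; +1 pad (align 2); @6: b [2B, align 2] → 8; size 8, align 4
@0: m11 [8B, align 1] → 8
@8: m12 [8B, align 1] → 16
@16: m3 [4B, align 1] → 20
@20: m10 [8B, align 1] → 28
@28: d [2B, align 1] → 30
@30: e [1B, align 1] → 31
@31: a [4B, align 1] → 35
size 35, align 1

35 bytes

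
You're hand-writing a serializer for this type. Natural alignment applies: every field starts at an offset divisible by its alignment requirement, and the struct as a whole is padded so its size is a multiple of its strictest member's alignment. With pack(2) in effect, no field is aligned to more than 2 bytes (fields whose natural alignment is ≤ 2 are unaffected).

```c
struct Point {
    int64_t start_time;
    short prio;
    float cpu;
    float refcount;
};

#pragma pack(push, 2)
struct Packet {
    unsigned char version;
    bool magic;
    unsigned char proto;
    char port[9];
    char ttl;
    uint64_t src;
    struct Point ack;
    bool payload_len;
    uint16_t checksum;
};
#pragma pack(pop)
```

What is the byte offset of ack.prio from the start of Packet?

30

Point: @0: start_time [8B, align 8] → 8; @8: prio [2B, align 2] → 10; +2 pad (align 4); @12: cpu [4B, align 4] → 16; @16: refcount [4B, align 4] → 20; +4 tail pad (align 8); size 24, align 8
@0: version [1B, align 1] → 1
@1: magic [1B, align 1] → 2
@2: proto [1B, align 1] → 3
@3: port [9B, align 1] → 12
@12: ttl [1B, align 1] → 13
+1 pad (align 2)
@14: src [8B, align 2] → 22
@22: ack [24B, align 2] → 46
within Point: prio at 8
22 + 8 = 30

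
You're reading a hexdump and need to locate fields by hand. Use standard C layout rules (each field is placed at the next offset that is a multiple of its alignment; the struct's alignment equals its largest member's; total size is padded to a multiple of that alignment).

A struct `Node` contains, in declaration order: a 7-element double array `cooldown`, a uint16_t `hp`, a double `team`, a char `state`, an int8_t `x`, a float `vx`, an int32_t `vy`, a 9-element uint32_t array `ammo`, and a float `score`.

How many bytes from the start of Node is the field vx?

76

0..56  cooldown  (56B, 8-aligned)
56..58  hp  (2B, 2-aligned)
58..64  -- padding (6B)
64..72  team  (8B, 8-aligned)
72..73  state  (1B, 1-aligned)
73..74  x  (1B, 1-aligned)
74..76  -- padding (2B)
76..80  vx  (4B, 4-aligned)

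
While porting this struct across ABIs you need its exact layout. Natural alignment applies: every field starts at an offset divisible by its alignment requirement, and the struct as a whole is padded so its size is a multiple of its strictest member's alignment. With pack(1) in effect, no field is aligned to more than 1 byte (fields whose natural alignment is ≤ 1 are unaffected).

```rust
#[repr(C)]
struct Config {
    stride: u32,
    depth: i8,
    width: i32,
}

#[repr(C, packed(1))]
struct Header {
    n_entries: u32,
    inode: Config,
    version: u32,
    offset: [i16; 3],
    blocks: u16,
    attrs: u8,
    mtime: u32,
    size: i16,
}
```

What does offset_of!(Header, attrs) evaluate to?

Config: @0: stride [4B, align 4] → 4; @4: depth [1B, align 1] → 5; +3 pad (align 4); @8: width [4B, align 4] → 12; size 12, align 4
@0: n_entries [4B, align 1] → 4
@4: inode [12B, align 1] → 16
@16: version [4B, align 1] → 20
@20: offset [6B, align 1] → 26
@26: blocks [2B, align 1] → 28
@28: attrs [1B, align 1] → 29

28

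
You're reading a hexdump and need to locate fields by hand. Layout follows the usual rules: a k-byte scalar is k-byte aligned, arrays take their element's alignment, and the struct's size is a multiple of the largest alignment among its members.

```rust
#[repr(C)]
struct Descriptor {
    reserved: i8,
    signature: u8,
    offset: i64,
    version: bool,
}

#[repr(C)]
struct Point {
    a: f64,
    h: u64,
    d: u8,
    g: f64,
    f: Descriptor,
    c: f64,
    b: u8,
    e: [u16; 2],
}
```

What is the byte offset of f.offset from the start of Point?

40

Descriptor: @0: reserved [1B, align 1] → 1; @1: signature [1B, align 1] → 2; +6 pad (align 8); @8: offset [8B, align 8] → 16; @16: version [1B, align 1] → 17; +7 tail pad (align 8); size 24, align 8
@0: a [8B, align 8] → 8
@8: h [8B, align 8] → 16
@16: d [1B, align 1] → 17
+7 pad (align 8)
@24: g [8B, align 8] → 32
@32: f [24B, align 8] → 56
within Descriptor: offset at 8
32 + 8 = 40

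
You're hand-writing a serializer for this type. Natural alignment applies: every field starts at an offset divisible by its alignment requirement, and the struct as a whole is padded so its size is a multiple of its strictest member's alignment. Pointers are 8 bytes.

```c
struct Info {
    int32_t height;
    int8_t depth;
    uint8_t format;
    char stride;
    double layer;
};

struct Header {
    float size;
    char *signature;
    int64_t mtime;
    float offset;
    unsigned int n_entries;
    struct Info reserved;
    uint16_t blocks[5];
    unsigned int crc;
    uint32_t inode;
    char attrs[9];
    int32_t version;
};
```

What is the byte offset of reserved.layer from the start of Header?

40

Info: height at 0 (size 4, align 4) → ends 4; depth at 4 (size 1, align 1) → ends 5; format at 5 (size 1, align 1) → ends 6; stride at 6 (size 1, align 1) → ends 7; pad 1 to align 8 for layer; layer at 8 (size 8, align 8) → ends 16; total 16 bytes, alignment 8
size at 0 (size 4, align 4) → ends 4
pad 4 to align 8 for signature
signature at 8 (size 8, align 8) → ends 16
mtime at 16 (size 8, align 8) → ends 24
offset at 24 (size 4, align 4) → ends 28
n_entries at 28 (size 4, align 4) → ends 32
reserved at 32 (size 16, align 8) → ends 48
within Info: layer at 8
32 + 8 = 40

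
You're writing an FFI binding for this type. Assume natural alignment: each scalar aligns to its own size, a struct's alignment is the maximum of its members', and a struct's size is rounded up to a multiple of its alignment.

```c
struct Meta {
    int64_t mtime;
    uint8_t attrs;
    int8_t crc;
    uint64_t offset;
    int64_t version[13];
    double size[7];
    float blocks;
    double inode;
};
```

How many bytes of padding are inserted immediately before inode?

4

@0: mtime [8B, align 8] → 8
@8: attrs [1B, align 1] → 9
@9: crc [1B, align 1] → 10
+6 pad (align 8)
@16: offset [8B, align 8] → 24
@24: version [104B, align 8] → 128
@128: size [56B, align 8] → 184
@184: blocks [4B, align 4] → 188
+4 pad (align 8)
@192: inode [8B, align 8] → 200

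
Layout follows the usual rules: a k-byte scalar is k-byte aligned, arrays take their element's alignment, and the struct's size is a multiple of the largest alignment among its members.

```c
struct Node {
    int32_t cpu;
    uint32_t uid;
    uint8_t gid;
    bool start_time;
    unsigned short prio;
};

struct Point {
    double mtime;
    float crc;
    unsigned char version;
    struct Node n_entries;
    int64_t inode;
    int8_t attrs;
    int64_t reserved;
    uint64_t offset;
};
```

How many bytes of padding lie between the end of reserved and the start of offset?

Node: @0: cpu [4B, align 4] → 4; @4: uid [4B, align 4] → 8; @8: gid [1B, align 1] → 9; @9: start_time [1B, align 1] → 10; @10: prio [2B, align 2] → 12; size 12, align 4
@0: mtime [8B, align 8] → 8
@8: crc [4B, align 4] → 12
@12: version [1B, align 1] → 13
+3 pad (align 4)
@16: n_entries [12B, align 4] → 28
+4 pad (align 8)
@32: inode [8B, align 8] → 40
@40: attrs [1B, align 1] → 41
+7 pad (align 8)
@48: reserved [8B, align 8] → 56
@56: offset [8B, align 8] → 64

0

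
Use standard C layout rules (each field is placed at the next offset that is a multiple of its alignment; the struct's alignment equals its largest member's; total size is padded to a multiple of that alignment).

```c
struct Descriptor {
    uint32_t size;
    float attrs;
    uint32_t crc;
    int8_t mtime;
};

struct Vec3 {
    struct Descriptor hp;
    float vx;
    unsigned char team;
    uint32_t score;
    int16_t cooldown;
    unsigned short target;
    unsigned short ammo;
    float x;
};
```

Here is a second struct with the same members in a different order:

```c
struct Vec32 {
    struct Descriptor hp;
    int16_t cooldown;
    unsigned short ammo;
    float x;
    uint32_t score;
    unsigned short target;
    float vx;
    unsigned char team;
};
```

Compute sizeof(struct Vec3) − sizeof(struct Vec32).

Descriptor: size at 0 (size 4, align 4) → ends 4; attrs at 4 (size 4, align 4) → ends 8; crc at 8 (size 4, align 4) → ends 12; mtime at 12 (size 1, align 1) → ends 13; tail pad 3 to reach multiple of 4; total 16 bytes, alignment 4
hp at 0 (size 16, align 4) → ends 16
vx at 16 (size 4, align 4) → ends 20
team at 20 (size 1, align 1) → ends 21
pad 3 to align 4 for score
score at 24 (size 4, align 4) → ends 28
cooldown at 28 (size 2, align 2) → ends 30
target at 30 (size 2, align 2) → ends 32
ammo at 32 (size 2, align 2) → ends 34
pad 2 to align 4 for x
x at 36 (size 4, align 4) → ends 40
total 40 bytes, alignment 4
— Vec32 —
hp at 0 (size 16, align 4) → ends 16
cooldown at 16 (size 2, align 2) → ends 18
ammo at 18 (size 2, align 2) → ends 20
x at 20 (size 4, align 4) → ends 24
score at 24 (size 4, align 4) → ends 28
target at 28 (size 2, align 2) → ends 30
pad 2 to align 4 for vx
vx at 32 (size 4, align 4) → ends 36
team at 36 (size 1, align 1) → ends 37
tail pad 3 to reach multiple of 4
total 40 bytes, alignment 4
40 − 40 = 0

0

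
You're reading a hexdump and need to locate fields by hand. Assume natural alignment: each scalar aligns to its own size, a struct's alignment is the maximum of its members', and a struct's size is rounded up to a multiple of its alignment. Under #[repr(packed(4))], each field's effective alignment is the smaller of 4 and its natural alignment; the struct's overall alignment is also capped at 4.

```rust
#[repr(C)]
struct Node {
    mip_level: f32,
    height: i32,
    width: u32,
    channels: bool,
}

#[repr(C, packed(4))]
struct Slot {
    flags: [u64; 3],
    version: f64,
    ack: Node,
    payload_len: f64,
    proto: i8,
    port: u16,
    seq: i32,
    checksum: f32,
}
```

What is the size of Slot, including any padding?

68 bytes

Node: mip_level at 0 (size 4, align 4) → ends 4; height at 4 (size 4, align 4) → ends 8; width at 8 (size 4, align 4) → ends 12; channels at 12 (size 1, align 1) → ends 13; tail pad 3 to reach multiple of 4; total 16 bytes, alignment 4
flags at 0 (size 24, align 4) → ends 24
version at 24 (size 8, align 4) → ends 32
ack at 32 (size 16, align 4) → ends 48
payload_len at 48 (size 8, align 4) → ends 56
proto at 56 (size 1, align 1) → ends 57
pad 1 to align 2 for port
port at 58 (size 2, align 2) → ends 60
seq at 60 (size 4, align 4) → ends 64
checksum at 64 (size 4, align 4) → ends 68
total 68 bytes, alignment 4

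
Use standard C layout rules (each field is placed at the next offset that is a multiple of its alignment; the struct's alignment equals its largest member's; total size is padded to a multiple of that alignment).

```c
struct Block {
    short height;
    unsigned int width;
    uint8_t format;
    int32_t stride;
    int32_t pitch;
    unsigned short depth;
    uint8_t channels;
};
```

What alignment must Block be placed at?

4

member alignments: height=2, width=4, format=1, stride=4, pitch=4, depth=2, channels=1
max = 4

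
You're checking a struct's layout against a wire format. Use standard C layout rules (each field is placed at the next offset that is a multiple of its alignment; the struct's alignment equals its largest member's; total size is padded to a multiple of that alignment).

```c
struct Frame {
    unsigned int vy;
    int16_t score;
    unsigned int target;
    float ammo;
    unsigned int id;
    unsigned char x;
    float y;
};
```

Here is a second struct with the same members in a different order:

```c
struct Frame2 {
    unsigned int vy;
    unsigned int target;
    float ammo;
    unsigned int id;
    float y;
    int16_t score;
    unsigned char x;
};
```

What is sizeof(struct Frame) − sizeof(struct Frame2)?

4

vy at 0 (size 4, align 4) → ends 4
score at 4 (size 2, align 2) → ends 6
pad 2 to align 4 for target
target at 8 (size 4, align 4) → ends 12
ammo at 12 (size 4, align 4) → ends 16
id at 16 (size 4, align 4) → ends 20
x at 20 (size 1, align 1) → ends 21
pad 3 to align 4 for y
y at 24 (size 4, align 4) → ends 28
total 28 bytes, alignment 4
— Frame2 —
vy at 0 (size 4, align 4) → ends 4
target at 4 (size 4, align 4) → ends 8
ammo at 8 (size 4, align 4) → ends 12
id at 12 (size 4, align 4) → ends 16
y at 16 (size 4, align 4) → ends 20
score at 20 (size 2, align 2) → ends 22
x at 22 (size 1, align 1) → ends 23
tail pad 1 to reach multiple of 4
total 24 bytes, alignment 4
28 − 24 = 4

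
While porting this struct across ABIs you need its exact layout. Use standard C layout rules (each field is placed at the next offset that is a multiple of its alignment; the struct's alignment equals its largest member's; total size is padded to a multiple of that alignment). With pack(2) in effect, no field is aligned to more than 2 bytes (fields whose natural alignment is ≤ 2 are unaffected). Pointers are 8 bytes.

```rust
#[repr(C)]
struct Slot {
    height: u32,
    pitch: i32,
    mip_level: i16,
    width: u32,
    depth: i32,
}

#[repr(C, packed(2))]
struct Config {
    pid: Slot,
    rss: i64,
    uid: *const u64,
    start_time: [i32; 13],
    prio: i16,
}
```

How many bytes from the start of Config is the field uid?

Slot: 0..4  height  (4B, 4-aligned); 4..8  pitch  (4B, 4-aligned); 8..10  mip_level  (2B, 2-aligned); 10..12  -- padding (2B); 12..16  width  (4B, 4-aligned); 16..20  depth  (4B, 4-aligned); sizeof = 20, alignof = 4
0..20  pid  (20B, 2-aligned)
20..28  rss  (8B, 2-aligned)
28..36  uid  (8B, 2-aligned)

28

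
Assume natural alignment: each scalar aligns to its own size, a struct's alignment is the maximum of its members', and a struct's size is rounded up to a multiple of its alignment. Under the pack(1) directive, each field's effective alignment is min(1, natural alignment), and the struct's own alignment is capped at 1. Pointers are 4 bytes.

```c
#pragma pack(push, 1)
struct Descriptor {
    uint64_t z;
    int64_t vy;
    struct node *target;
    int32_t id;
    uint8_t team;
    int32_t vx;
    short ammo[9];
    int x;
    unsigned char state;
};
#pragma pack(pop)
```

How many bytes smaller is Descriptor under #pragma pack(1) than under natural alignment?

12

natural layout:
  0..8  z  (8B, 8-aligned)
  8..16  vy  (8B, 8-aligned)
  16..20  target  (4B, 4-aligned)
  20..24  id  (4B, 4-aligned)
  24..25  team  (1B, 1-aligned)
  25..28  -- padding (3B)
  28..32  vx  (4B, 4-aligned)
  32..50  ammo  (18B, 2-aligned)
  50..52  -- padding (2B)
  52..56  x  (4B, 4-aligned)
  56..57  state  (1B, 1-aligned)
  57..64  -- tail padding (7B)
  sizeof = 64, alignof = 8
packed(1) layout:
  0..8  z  (8B, 1-aligned)
  8..16  vy  (8B, 1-aligned)
  16..20  target  (4B, 1-aligned)
  20..24  id  (4B, 1-aligned)
  24..25  team  (1B, 1-aligned)
  25..29  vx  (4B, 1-aligned)
  29..47  ammo  (18B, 1-aligned)
  47..51  x  (4B, 1-aligned)
  51..52  state  (1B, 1-aligned)
  sizeof = 52, alignof = 1
64 − 52 = 12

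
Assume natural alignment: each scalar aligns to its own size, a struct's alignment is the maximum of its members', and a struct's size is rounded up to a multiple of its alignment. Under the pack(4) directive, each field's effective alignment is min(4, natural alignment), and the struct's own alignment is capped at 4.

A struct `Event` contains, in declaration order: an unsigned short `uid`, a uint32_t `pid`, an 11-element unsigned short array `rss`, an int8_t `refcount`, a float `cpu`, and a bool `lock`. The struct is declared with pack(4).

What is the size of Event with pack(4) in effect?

40

uid at 0 (size 2, align 2) → ends 2
pad 2 to align 4 for pid
pid at 4 (size 4, align 4) → ends 8
rss at 8 (size 22, align 2) → ends 30
refcount at 30 (size 1, align 1) → ends 31
pad 1 to align 4 for cpu
cpu at 32 (size 4, align 4) → ends 36
lock at 36 (size 1, align 1) → ends 37
tail pad 3 to reach multiple of 4
total 40 bytes, alignment 4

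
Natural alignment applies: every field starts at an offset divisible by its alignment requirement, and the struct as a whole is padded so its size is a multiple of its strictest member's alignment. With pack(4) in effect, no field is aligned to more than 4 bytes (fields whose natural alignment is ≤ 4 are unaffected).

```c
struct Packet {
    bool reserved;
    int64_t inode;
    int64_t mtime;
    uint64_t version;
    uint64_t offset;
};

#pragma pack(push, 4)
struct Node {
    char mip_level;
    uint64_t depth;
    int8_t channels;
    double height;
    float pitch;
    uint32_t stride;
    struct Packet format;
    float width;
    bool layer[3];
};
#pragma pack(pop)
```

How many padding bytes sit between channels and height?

3

Packet: reserved at 0 (size 1, align 1) → ends 1; pad 7 to align 8 for inode; inode at 8 (size 8, align 8) → ends 16; mtime at 16 (size 8, align 8) → ends 24; version at 24 (size 8, align 8) → ends 32; offset at 32 (size 8, align 8) → ends 40; total 40 bytes, alignment 8
mip_level at 0 (size 1, align 1) → ends 1
pad 3 to align 4 for depth
depth at 4 (size 8, align 4) → ends 12
channels at 12 (size 1, align 1) → ends 13
pad 3 to align 4 for height
height at 16 (size 8, align 4) → ends 24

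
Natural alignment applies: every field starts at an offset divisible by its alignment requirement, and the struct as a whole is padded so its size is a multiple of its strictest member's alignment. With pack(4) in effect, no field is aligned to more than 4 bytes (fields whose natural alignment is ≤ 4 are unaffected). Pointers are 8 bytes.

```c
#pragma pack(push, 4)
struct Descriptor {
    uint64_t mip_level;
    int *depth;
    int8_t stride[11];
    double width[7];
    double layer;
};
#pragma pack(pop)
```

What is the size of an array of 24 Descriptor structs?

2208

0..8  mip_level  (8B, 4-aligned)
8..16  depth  (8B, 4-aligned)
16..27  stride  (11B, 1-aligned)
27..28  -- padding (1B)
28..84  width  (56B, 4-aligned)
84..92  layer  (8B, 4-aligned)
sizeof = 92, alignof = 4
array of 24: 24 × 92 = 2208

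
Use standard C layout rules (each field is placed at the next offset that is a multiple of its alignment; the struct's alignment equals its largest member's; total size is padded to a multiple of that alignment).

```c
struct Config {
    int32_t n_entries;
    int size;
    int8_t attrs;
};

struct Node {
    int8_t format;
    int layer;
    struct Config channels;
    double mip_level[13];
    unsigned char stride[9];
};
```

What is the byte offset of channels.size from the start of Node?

Config: 0..4  n_entries  (4B, 4-aligned); 4..8  size  (4B, 4-aligned); 8..9  attrs  (1B, 1-aligned); 9..12  -- tail padding (3B); sizeof = 12, alignof = 4
0..1  format  (1B, 1-aligned)
1..4  -- padding (3B)
4..8  layer  (4B, 4-aligned)
8..20  channels  (12B, 4-aligned)
within Config: size at 4
8 + 4 = 12

12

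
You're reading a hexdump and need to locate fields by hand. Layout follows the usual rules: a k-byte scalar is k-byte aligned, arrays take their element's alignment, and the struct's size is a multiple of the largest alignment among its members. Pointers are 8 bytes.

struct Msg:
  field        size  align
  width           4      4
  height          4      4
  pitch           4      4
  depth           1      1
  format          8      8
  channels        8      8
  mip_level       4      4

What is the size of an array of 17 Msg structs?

width at 0 (size 4, align 4) → ends 4
height at 4 (size 4, align 4) → ends 8
pitch at 8 (size 4, align 4) → ends 12
depth at 12 (size 1, align 1) → ends 13
pad 3 to align 8 for format
format at 16 (size 8, align 8) → ends 24
channels at 24 (size 8, align 8) → ends 32
mip_level at 32 (size 4, align 4) → ends 36
tail pad 4 to reach multiple of 8
total 40 bytes, alignment 8
array of 17: 17 × 40 = 680

680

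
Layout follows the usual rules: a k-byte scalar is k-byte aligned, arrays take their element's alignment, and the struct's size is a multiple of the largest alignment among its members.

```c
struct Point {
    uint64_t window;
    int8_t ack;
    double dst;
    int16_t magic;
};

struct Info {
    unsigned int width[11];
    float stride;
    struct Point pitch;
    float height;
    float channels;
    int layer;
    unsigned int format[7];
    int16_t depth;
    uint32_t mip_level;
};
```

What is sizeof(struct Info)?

128

Point: @0: window [8B, align 8] → 8; @8: ack [1B, align 1] → 9; +7 pad (align 8); @16: dst [8B, align 8] → 24; @24: magic [2B, align 2] → 26; +6 tail pad (align 8); size 32, align 8
@0: width [44B, align 4] → 44
@44: stride [4B, align 4] → 48
@48: pitch [32B, align 8] → 80
@80: height [4B, align 4] → 84
@84: channels [4B, align 4] → 88
@88: layer [4B, align 4] → 92
@92: format [28B, align 4] → 120
@120: depth [2B, align 2] → 122
+2 pad (align 4)
@124: mip_level [4B, align 4] → 128
size 128, align 8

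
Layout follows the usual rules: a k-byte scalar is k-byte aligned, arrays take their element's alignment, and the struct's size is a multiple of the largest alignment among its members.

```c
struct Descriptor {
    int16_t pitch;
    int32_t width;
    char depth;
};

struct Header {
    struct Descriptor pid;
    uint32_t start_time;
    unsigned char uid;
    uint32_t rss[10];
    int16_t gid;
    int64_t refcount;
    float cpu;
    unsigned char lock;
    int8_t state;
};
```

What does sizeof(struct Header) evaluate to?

Descriptor: pitch at 0 (size 2, align 2) → ends 2; pad 2 to align 4 for width; width at 4 (size 4, align 4) → ends 8; depth at 8 (size 1, align 1) → ends 9; tail pad 3 to reach multiple of 4; total 12 bytes, alignment 4
pid at 0 (size 12, align 4) → ends 12
start_time at 12 (size 4, align 4) → ends 16
uid at 16 (size 1, align 1) → ends 17
pad 3 to align 4 for rss
rss at 20 (size 40, align 4) → ends 60
gid at 60 (size 2, align 2) → ends 62
pad 2 to align 8 for refcount
refcount at 64 (size 8, align 8) → ends 72
cpu at 72 (size 4, align 4) → ends 76
lock at 76 (size 1, align 1) → ends 77
state at 77 (size 1, align 1) → ends 78
tail pad 2 to reach multiple of 8
total 80 bytes, alignment 8

80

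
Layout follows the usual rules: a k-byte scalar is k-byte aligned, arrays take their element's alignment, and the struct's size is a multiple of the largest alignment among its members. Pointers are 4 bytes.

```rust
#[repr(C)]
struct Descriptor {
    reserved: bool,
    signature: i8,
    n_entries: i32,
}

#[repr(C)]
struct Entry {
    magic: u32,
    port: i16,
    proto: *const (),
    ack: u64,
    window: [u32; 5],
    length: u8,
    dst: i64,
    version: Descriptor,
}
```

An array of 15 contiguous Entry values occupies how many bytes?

Descriptor: reserved at 0 (size 1, align 1) → ends 1; signature at 1 (size 1, align 1) → ends 2; pad 2 to align 4 for n_entries; n_entries at 4 (size 4, align 4) → ends 8; total 8 bytes, alignment 4
magic at 0 (size 4, align 4) → ends 4
port at 4 (size 2, align 2) → ends 6
pad 2 to align 4 for proto
proto at 8 (size 4, align 4) → ends 12
pad 4 to align 8 for ack
ack at 16 (size 8, align 8) → ends 24
window at 24 (size 20, align 4) → ends 44
length at 44 (size 1, align 1) → ends 45
pad 3 to align 8 for dst
dst at 48 (size 8, align 8) → ends 56
version at 56 (size 8, align 4) → ends 64
total 64 bytes, alignment 8
array of 15: 15 × 64 = 960

960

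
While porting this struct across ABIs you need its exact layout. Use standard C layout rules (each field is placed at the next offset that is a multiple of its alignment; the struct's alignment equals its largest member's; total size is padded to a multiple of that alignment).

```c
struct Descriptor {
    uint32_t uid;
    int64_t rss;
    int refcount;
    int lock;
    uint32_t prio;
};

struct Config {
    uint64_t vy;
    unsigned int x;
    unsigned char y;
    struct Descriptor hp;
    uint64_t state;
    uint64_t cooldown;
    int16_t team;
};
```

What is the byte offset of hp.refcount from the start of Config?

Descriptor: @0: uid [4B, align 4] → 4; +4 pad (align 8); @8: rss [8B, align 8] → 16; @16: refcount [4B, align 4] → 20; @20: lock [4B, align 4] → 24; @24: prio [4B, align 4] → 28; +4 tail pad (align 8); size 32, align 8
@0: vy [8B, align 8] → 8
@8: x [4B, align 4] → 12
@12: y [1B, align 1] → 13
+3 pad (align 8)
@16: hp [32B, align 8] → 48
within Descriptor: refcount at 16
16 + 16 = 32

32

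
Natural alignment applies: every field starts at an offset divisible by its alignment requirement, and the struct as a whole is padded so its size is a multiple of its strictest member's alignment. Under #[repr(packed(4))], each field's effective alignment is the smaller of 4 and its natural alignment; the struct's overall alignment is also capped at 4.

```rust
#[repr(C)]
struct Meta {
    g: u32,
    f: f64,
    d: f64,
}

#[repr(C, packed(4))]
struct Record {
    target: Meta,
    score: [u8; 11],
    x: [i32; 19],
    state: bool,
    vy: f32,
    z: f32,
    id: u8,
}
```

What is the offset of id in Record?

Meta: g at 0 (size 4, align 4) → ends 4; pad 4 to align 8 for f; f at 8 (size 8, align 8) → ends 16; d at 16 (size 8, align 8) → ends 24; total 24 bytes, alignment 8
target at 0 (size 24, align 4) → ends 24
score at 24 (size 11, align 1) → ends 35
pad 1 to align 4 for x
x at 36 (size 76, align 4) → ends 112
state at 112 (size 1, align 1) → ends 113
pad 3 to align 4 for vy
vy at 116 (size 4, align 4) → ends 120
z at 120 (size 4, align 4) → ends 124
id at 124 (size 1, align 1) → ends 125

124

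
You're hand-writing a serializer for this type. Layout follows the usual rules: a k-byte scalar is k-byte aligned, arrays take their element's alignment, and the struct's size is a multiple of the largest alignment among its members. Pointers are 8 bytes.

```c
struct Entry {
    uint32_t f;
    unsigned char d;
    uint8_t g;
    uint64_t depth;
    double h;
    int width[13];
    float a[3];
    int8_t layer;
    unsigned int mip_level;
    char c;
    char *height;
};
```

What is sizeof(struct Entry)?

112

f at 0 (size 4, align 4) → ends 4
d at 4 (size 1, align 1) → ends 5
g at 5 (size 1, align 1) → ends 6
pad 2 to align 8 for depth
depth at 8 (size 8, align 8) → ends 16
h at 16 (size 8, align 8) → ends 24
width at 24 (size 52, align 4) → ends 76
a at 76 (size 12, align 4) → ends 88
layer at 88 (size 1, align 1) → ends 89
pad 3 to align 4 for mip_level
mip_level at 92 (size 4, align 4) → ends 96
c at 96 (size 1, align 1) → ends 97
pad 7 to align 8 for height
height at 104 (size 8, align 8) → ends 112
total 112 bytes, alignment 8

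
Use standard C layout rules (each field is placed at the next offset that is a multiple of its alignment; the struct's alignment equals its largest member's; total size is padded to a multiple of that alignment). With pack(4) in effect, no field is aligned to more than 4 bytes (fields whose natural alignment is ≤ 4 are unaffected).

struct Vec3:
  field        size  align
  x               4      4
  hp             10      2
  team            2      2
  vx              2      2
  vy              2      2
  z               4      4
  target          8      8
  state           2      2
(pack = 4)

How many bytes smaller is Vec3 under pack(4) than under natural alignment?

4

natural layout:
  0..4  x  (4B, 4-aligned)
  4..14  hp  (10B, 2-aligned)
  14..16  team  (2B, 2-aligned)
  16..18  vx  (2B, 2-aligned)
  18..20  vy  (2B, 2-aligned)
  20..24  z  (4B, 4-aligned)
  24..32  target  (8B, 8-aligned)
  32..34  state  (2B, 2-aligned)
  34..40  -- tail padding (6B)
  sizeof = 40, alignof = 8
packed(4) layout:
  0..4  x  (4B, 4-aligned)
  4..14  hp  (10B, 2-aligned)
  14..16  team  (2B, 2-aligned)
  16..18  vx  (2B, 2-aligned)
  18..20  vy  (2B, 2-aligned)
  20..24  z  (4B, 4-aligned)
  24..32  target  (8B, 4-aligned)
  32..34  state  (2B, 2-aligned)
  34..36  -- tail padding (2B)
  sizeof = 36, alignof = 4
40 − 36 = 4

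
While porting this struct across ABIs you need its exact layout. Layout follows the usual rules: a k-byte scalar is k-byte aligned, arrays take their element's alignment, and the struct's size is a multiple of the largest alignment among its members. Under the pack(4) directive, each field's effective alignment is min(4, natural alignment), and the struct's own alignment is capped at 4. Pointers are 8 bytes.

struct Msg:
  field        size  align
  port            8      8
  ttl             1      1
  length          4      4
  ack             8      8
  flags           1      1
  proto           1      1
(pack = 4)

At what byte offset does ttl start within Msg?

8

0..8  port  (8B, 4-aligned)
8..9  ttl  (1B, 1-aligned)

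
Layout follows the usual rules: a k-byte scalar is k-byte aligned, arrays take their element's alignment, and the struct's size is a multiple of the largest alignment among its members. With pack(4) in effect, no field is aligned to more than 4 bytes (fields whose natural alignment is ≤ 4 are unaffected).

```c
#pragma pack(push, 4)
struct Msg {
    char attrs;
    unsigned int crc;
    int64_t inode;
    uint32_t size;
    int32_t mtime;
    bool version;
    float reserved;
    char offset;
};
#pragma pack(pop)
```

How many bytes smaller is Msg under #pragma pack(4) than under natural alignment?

natural layout:
  @0: attrs [1B, align 1] → 1
  +3 pad (align 4)
  @4: crc [4B, align 4] → 8
  @8: inode [8B, align 8] → 16
  @16: size [4B, align 4] → 20
  @20: mtime [4B, align 4] → 24
  @24: version [1B, align 1] → 25
  +3 pad (align 4)
  @28: reserved [4B, align 4] → 32
  @32: offset [1B, align 1] → 33
  +7 tail pad (align 8)
  size 40, align 8
packed(4) layout:
  @0: attrs [1B, align 1] → 1
  +3 pad (align 4)
  @4: crc [4B, align 4] → 8
  @8: inode [8B, align 4] → 16
  @16: size [4B, align 4] → 20
  @20: mtime [4B, align 4] → 24
  @24: version [1B, align 1] → 25
  +3 pad (align 4)
  @28: reserved [4B, align 4] → 32
  @32: offset [1B, align 1] → 33
  +3 tail pad (align 4)
  size 36, align 4
40 − 36 = 4

4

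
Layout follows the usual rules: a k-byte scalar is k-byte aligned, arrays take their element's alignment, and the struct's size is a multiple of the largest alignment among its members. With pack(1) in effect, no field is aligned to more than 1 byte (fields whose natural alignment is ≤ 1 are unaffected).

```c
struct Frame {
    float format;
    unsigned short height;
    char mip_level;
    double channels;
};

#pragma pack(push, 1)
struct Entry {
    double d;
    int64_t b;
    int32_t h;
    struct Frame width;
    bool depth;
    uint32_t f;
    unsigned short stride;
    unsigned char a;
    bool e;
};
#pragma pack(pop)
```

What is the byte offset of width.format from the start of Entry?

20

Frame: format at 0 (size 4, align 4) → ends 4; height at 4 (size 2, align 2) → ends 6; mip_level at 6 (size 1, align 1) → ends 7; pad 1 to align 8 for channels; channels at 8 (size 8, align 8) → ends 16; total 16 bytes, alignment 8
d at 0 (size 8, align 1) → ends 8
b at 8 (size 8, align 1) → ends 16
h at 16 (size 4, align 1) → ends 20
width at 20 (size 16, align 1) → ends 36
within Frame: format at 0
20 + 0 = 20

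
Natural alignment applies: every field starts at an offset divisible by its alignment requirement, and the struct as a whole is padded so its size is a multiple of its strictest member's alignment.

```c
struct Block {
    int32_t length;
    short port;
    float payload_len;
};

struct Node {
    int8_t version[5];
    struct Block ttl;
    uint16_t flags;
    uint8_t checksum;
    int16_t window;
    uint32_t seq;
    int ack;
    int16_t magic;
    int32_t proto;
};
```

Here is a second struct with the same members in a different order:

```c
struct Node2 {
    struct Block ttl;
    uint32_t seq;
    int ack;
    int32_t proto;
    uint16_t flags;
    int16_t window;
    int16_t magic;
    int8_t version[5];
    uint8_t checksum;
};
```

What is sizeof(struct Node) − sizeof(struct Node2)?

Block: 0..4  length  (4B, 4-aligned); 4..6  port  (2B, 2-aligned); 6..8  -- padding (2B); 8..12  payload_len  (4B, 4-aligned); sizeof = 12, alignof = 4
0..5  version  (5B, 1-aligned)
5..8  -- padding (3B)
8..20  ttl  (12B, 4-aligned)
20..22  flags  (2B, 2-aligned)
22..23  checksum  (1B, 1-aligned)
23..24  -- padding (1B)
24..26  window  (2B, 2-aligned)
26..28  -- padding (2B)
28..32  seq  (4B, 4-aligned)
32..36  ack  (4B, 4-aligned)
36..38  magic  (2B, 2-aligned)
38..40  -- padding (2B)
40..44  proto  (4B, 4-aligned)
sizeof = 44, alignof = 4
— Node2 —
0..12  ttl  (12B, 4-aligned)
12..16  seq  (4B, 4-aligned)
16..20  ack  (4B, 4-aligned)
20..24  proto  (4B, 4-aligned)
24..26  flags  (2B, 2-aligned)
26..28  window  (2B, 2-aligned)
28..30  magic  (2B, 2-aligned)
30..35  version  (5B, 1-aligned)
35..36  checksum  (1B, 1-aligned)
sizeof = 36, alignof = 4
44 − 36 = 8

8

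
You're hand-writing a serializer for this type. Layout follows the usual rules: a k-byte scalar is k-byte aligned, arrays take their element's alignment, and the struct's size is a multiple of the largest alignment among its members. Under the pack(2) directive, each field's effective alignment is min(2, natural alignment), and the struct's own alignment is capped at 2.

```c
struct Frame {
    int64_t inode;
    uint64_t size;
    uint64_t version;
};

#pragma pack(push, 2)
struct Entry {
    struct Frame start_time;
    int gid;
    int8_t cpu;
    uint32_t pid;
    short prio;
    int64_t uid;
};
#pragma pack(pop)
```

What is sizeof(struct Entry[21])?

924

Frame: @0: inode [8B, align 8] → 8; @8: size [8B, align 8] → 16; @16: version [8B, align 8] → 24; size 24, align 8
@0: start_time [24B, align 2] → 24
@24: gid [4B, align 2] → 28
@28: cpu [1B, align 1] → 29
+1 pad (align 2)
@30: pid [4B, align 2] → 34
@34: prio [2B, align 2] → 36
@36: uid [8B, align 2] → 44
size 44, align 2
array of 21: 21 × 44 = 924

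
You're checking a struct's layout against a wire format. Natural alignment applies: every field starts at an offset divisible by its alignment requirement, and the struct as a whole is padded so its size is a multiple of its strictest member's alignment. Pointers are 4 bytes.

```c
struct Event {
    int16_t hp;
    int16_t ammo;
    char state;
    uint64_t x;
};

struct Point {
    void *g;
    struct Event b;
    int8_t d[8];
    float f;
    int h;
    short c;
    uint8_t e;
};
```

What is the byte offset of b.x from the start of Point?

16

Event: @0: hp [2B, align 2] → 2; @2: ammo [2B, align 2] → 4; @4: state [1B, align 1] → 5; +3 pad (align 8); @8: x [8B, align 8] → 16; size 16, align 8
@0: g [4B, align 4] → 4
+4 pad (align 8)
@8: b [16B, align 8] → 24
within Event: x at 8
8 + 8 = 16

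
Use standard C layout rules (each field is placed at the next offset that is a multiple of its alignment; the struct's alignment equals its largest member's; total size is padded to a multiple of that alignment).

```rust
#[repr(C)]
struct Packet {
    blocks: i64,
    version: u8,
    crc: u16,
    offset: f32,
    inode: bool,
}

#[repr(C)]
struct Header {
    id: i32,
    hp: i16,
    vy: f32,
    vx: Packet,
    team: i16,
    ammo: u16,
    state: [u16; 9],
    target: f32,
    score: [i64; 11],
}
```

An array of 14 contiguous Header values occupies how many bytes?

2240

Packet: blocks at 0 (size 8, align 8) → ends 8; version at 8 (size 1, align 1) → ends 9; pad 1 to align 2 for crc; crc at 10 (size 2, align 2) → ends 12; offset at 12 (size 4, align 4) → ends 16; inode at 16 (size 1, align 1) → ends 17; tail pad 7 to reach multiple of 8; total 24 bytes, alignment 8
id at 0 (size 4, align 4) → ends 4
hp at 4 (size 2, align 2) → ends 6
pad 2 to align 4 for vy
vy at 8 (size 4, align 4) → ends 12
pad 4 to align 8 for vx
vx at 16 (size 24, align 8) → ends 40
team at 40 (size 2, align 2) → ends 42
ammo at 42 (size 2, align 2) → ends 44
state at 44 (size 18, align 2) → ends 62
pad 2 to align 4 for target
target at 64 (size 4, align 4) → ends 68
pad 4 to align 8 for score
score at 72 (size 88, align 8) → ends 160
total 160 bytes, alignment 8
array of 14: 14 × 160 = 2240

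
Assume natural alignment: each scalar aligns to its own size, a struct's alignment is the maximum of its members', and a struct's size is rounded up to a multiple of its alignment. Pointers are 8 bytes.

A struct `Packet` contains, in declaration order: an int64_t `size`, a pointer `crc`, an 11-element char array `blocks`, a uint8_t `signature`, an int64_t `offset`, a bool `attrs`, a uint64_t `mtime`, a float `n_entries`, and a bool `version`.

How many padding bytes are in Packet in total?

14

0..8  size  (8B, 8-aligned)
8..16  crc  (8B, 8-aligned)
16..27  blocks  (11B, 1-aligned)
27..28  signature  (1B, 1-aligned)
28..32  -- padding (4B)
32..40  offset  (8B, 8-aligned)
40..41  attrs  (1B, 1-aligned)
41..48  -- padding (7B)
48..56  mtime  (8B, 8-aligned)
56..60  n_entries  (4B, 4-aligned)
60..61  version  (1B, 1-aligned)
61..64  -- tail padding (3B)
sizeof = 64, alignof = 8
data bytes 50, size 64 → padding 14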